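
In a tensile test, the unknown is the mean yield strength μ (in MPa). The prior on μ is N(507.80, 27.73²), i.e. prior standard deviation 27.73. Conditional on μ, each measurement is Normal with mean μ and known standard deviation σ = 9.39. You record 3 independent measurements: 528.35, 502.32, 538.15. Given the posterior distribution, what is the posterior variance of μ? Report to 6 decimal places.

28.308693

For Normal data with known variance σ², a Normal(μ₀, σ₀²) prior on μ is conjugate. Posterior precision = 1/σ₀² + n/σ²; posterior mean is the precision-weighted average of μ₀ and x̄.
σ₀² = 27.73² = 768.9529, σ² = 9.39² = 88.1721; σ² + n·σ₀² = 88.1721 + 3·768.9529 = 2395.0308.
Posterior precision = 1/σ₀² + n/σ² = 1/768.9529 + 3/88.1721 = (σ² + n·σ₀²)/(σ₀²σ²) = 2395.0308/(768.9529·88.1721); posterior variance σₙ² = σ₀²σ²/(σ² + n·σ₀²) = 768.9529·88.1721/2395.0308 = 28.308693.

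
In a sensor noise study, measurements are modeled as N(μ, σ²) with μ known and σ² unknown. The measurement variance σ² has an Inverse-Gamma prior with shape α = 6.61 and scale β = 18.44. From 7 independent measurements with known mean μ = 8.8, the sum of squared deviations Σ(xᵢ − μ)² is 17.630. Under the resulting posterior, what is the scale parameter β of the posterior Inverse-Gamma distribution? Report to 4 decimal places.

27.2550

With known mean μ and an Inverse-Gamma(α, β) prior on σ², the Normal likelihood is conjugate: posterior is Inv-Gamma(α + n/2, β + Σ(xᵢ−μ)²/2).
Posterior: Inv-Gamma(6.61 + 7/2, 18.44 + 17.630/2) = Inv-Gamma(10.11, 27.2550).
Posterior β = 27.2550.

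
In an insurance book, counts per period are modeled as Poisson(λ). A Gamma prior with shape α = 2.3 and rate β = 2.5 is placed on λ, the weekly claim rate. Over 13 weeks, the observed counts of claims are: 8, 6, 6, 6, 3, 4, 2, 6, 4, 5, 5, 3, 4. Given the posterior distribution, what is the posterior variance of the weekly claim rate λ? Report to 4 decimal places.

0.2676

With a Gamma(shape α, rate β) prior, the Poisson likelihood is conjugate: the posterior is Gamma(α + ΣXᵢ, β + n).
Sum of counts S = 62 over n = 13 weeks.
Posterior: Gamma(α+S, β+n) = Gamma(2.3+62, 2.5+13) = Gamma(64.3, 15.5).
Var = α/β² = 64.3/15.5² = 0.2676.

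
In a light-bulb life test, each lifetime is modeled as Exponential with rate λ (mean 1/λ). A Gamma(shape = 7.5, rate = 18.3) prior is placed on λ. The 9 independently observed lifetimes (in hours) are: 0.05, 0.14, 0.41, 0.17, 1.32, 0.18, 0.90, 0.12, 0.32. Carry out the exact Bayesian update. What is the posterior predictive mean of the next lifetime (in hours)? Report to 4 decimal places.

1.4135

With a Gamma(shape α, rate β) prior on the exponential rate λ, the posterior after n observations with total T = Σxᵢ is Gamma(α+n, β+T).
Sum of observations T = 3.61 hours; n = 9.
Posterior: Gamma(7.5+9, 18.3+3.61) = Gamma(16.5, 21.91).
The predictive distribution for the next observation is Lomax; its mean is β/(α−1) = 21.91/15.5 = 1.4135.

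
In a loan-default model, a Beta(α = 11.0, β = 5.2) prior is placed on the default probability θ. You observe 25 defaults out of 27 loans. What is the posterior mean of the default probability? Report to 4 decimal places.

0.8333

The Beta prior is conjugate to a Binomial/Bernoulli likelihood; the update adds successes to α and failures to β.
Posterior: Beta(α+k, β+n−k) = Beta(11.0+25, 5.2+2) = Beta(36.0, 7.2).
Posterior mean = α/(α+β) = 36.0/43.2 = 0.8333.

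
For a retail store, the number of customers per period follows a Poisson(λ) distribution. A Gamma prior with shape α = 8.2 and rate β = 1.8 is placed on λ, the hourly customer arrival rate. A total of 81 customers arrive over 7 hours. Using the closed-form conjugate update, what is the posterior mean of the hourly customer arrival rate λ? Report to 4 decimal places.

10.1364

With a Gamma(shape α, rate β) prior, the Poisson likelihood is conjugate: the posterior is Gamma(α + ΣXᵢ, β + n).
Posterior: Gamma(α+S, β+n) = Gamma(8.2+81, 1.8+7) = Gamma(89.2, 8.8).
Posterior mean = α/β = 89.2/8.8 = 10.1364.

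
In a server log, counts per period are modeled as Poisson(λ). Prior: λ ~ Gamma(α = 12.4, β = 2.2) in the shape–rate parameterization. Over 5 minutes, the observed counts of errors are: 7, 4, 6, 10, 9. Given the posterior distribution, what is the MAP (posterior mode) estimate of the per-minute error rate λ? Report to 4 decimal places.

6.5833

With a Gamma(shape α, rate β) prior, the Poisson likelihood is conjugate: the posterior is Gamma(α + ΣXᵢ, β + n).
Sum of counts S = 36 over n = 5 minutes.
Posterior: Gamma(α+S, β+n) = Gamma(12.4+36, 2.2+5) = Gamma(48.4, 7.2).
Mode of Gamma(α,β) for α≥1 is (α−1)/β = 47.4/7.2 = 6.5833.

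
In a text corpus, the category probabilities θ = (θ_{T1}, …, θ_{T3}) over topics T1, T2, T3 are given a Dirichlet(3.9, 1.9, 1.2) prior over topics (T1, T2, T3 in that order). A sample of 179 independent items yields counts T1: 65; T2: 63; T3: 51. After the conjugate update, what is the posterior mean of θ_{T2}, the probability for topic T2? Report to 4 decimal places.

0.3489

The Dirichlet prior is conjugate to the Multinomial likelihood: each posterior αⱼ = prior αⱼ + observed count nⱼ.
Posterior concentration: (68.9, 64.9, 52.2), total = 186.0.
E[θ_{T2}|data] = α_{T2}/Σα = 64.9/186.0 = 0.3489.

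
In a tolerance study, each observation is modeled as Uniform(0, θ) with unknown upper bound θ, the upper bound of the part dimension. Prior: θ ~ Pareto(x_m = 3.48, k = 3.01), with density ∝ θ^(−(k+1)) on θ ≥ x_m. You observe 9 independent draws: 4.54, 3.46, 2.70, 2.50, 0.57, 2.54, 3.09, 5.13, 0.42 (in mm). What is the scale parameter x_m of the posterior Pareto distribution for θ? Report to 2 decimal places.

A Pareto(scale x_m, shape k) prior on the upper bound θ of Uniform(0, θ) is conjugate: posterior is Pareto(max(x_m, max xᵢ), k + n).
Sample maximum = 5.13; prior scale x_m = 3.48 → posterior scale = max = 5.13.
Posterior shape = 3.01 + 9 = 12.01.
Posterior scale x_m = 5.13.

5.13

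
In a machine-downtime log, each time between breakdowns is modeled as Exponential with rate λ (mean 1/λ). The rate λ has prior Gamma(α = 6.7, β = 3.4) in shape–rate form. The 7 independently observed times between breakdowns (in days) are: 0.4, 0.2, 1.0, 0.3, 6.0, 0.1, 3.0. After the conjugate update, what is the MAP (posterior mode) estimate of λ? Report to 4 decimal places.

0.8819

With a Gamma(shape α, rate β) prior on the exponential rate λ, the posterior after n observations with total T = Σxᵢ is Gamma(α+n, β+T).
Sum of observations T = 11.0 days; n = 7.
Posterior: Gamma(6.7+7, 3.4+11.0) = Gamma(13.7, 14.4).
Mode = (α−1)/β = 0.8819.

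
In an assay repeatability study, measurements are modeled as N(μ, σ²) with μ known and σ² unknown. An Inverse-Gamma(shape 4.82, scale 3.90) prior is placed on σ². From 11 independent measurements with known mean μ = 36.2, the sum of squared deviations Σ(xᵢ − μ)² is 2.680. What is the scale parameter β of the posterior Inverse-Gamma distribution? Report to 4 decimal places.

With known mean μ and an Inverse-Gamma(α, β) prior on σ², the Normal likelihood is conjugate: posterior is Inv-Gamma(α + n/2, β + Σ(xᵢ−μ)²/2).
Posterior: Inv-Gamma(4.82 + 11/2, 3.90 + 2.680/2) = Inv-Gamma(10.32, 5.2400).
Posterior β = 5.2400.

5.2400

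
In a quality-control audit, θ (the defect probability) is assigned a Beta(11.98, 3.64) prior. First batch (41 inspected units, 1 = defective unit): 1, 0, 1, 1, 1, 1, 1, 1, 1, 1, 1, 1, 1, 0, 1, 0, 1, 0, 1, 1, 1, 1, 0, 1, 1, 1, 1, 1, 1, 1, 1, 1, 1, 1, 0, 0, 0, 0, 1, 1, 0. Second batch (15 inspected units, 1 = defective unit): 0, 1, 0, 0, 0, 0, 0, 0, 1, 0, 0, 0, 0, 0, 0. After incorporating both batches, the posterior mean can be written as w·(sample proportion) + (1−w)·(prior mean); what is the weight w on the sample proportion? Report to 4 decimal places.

The Beta prior is conjugate to a Binomial/Bernoulli likelihood; the update adds successes to α and failures to β.
Total number of inspected units: n = 41 + 15 = 56.
Posterior mean = (α₀+k)/(α₀+β₀+n) = [n/(α₀+β₀+n)]·(k/n) + [(α₀+β₀)/(α₀+β₀+n)]·α₀/(α₀+β₀), so only n and the prior enter the weight.
The weight on the data is w = n/(α₀+β₀+n) = 56/(11.98+3.64+56) = 56/71.62 = 0.7819.

0.7819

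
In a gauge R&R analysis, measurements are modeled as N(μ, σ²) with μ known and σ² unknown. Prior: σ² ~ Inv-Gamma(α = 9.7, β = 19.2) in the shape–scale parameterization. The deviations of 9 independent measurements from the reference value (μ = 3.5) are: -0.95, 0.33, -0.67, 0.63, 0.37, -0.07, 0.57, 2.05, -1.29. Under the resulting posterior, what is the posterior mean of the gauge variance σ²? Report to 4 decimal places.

With known mean μ and an Inverse-Gamma(α, β) prior on σ², the Normal likelihood is conjugate: posterior is Inv-Gamma(α + n/2, β + Σ(xᵢ−μ)²/2).
Σ(xᵢ−μ)² = (-0.95)² + (0.33)² + (-0.67)² + (0.63)² + (0.37)² + (-0.07)² + (0.57)² + (2.05)² + (-1.29)² = 8.1905.
Posterior: Inv-Gamma(9.7 + 9/2, 19.2 + 8.1905/2) = Inv-Gamma(14.20, 23.29525).
E[σ²|data] = β/(α−1) = 23.29525/13.20 = 1.7648.

1.7648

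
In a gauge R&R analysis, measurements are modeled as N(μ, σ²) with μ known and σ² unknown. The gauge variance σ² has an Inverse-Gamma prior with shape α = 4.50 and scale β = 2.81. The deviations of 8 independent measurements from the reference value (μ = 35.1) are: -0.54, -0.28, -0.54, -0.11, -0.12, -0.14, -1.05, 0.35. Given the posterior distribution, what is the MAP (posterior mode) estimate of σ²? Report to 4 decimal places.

With known mean μ and an Inverse-Gamma(α, β) prior on σ², the Normal likelihood is conjugate: posterior is Inv-Gamma(α + n/2, β + Σ(xᵢ−μ)²/2).
Σ(xᵢ−μ)² = (-0.54)² + (-0.28)² + (-0.54)² + (-0.11)² + (-0.12)² + (-0.14)² + (-1.05)² + (0.35)² = 1.9327.
Posterior: Inv-Gamma(4.50 + 8/2, 2.81 + 1.9327/2) = Inv-Gamma(8.50, 3.77635).
Mode = β/(α+1) = 3.77635/9.50 = 0.3975.

0.3975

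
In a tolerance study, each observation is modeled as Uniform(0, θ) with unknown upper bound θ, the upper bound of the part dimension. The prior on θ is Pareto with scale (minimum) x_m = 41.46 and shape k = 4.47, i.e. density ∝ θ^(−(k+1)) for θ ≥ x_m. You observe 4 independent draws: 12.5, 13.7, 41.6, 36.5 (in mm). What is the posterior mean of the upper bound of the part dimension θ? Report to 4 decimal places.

A Pareto(scale x_m, shape k) prior on the upper bound θ of Uniform(0, θ) is conjugate: posterior is Pareto(max(x_m, max xᵢ), k + n).
Sample maximum = 41.6; prior scale x_m = 41.46 → posterior scale = max = 41.60.
Posterior shape = 4.47 + 4 = 8.47.
E[θ|data] = k·x_m/(k−1) = 8.47·41.60/7.47 = 47.1689.

47.1689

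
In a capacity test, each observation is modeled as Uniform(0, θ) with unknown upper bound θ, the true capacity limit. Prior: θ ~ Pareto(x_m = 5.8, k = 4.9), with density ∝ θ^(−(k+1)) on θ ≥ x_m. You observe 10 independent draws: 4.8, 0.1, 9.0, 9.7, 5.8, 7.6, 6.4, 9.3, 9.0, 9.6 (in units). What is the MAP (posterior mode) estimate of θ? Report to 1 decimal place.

9.7

A Pareto(scale x_m, shape k) prior on the upper bound θ of Uniform(0, θ) is conjugate: posterior is Pareto(max(x_m, max xᵢ), k + n).
Sample maximum = 9.7; prior scale x_m = 5.8 → posterior scale = max = 9.7.
Posterior shape = 4.9 + 10 = 14.9.
The Pareto density is decreasing on [x_m, ∞), so the mode is x_m = 9.7.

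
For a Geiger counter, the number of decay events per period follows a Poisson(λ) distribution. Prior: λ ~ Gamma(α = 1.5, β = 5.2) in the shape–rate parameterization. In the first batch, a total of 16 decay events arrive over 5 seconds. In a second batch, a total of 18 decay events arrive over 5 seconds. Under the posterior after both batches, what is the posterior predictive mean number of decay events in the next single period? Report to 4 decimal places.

With a Gamma(shape α, rate β) prior, the Poisson likelihood is conjugate: the posterior is Gamma(α + ΣXᵢ, β + n).
After batch 1: Gamma(α+S, β+n) = Gamma(1.5+16, 5.2+5) = Gamma(17.5, 10.2).
After batch 2: Gamma(α+S, β+n) = Gamma(17.5+18, 10.2+5) = Gamma(35.5, 15.2).
The predictive distribution for one future period is NegBinom with mean α/β = 2.3355.

2.3355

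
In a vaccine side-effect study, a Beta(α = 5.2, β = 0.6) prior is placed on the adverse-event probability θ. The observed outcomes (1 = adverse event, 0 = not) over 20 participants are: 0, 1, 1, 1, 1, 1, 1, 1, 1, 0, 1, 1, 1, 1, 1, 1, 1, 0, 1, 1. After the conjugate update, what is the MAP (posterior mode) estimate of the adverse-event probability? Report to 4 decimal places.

The Beta prior is conjugate to a Binomial/Bernoulli likelihood; the update adds successes to α and failures to β.
Posterior: Beta(α+k, β+n−k) = Beta(5.2+17, 0.6+3) = Beta(22.2, 3.6).
Mode of Beta(a,b) for a,b>1 is (a−1)/(a+b−2) = 21.2/23.8 = 0.8908.

0.8908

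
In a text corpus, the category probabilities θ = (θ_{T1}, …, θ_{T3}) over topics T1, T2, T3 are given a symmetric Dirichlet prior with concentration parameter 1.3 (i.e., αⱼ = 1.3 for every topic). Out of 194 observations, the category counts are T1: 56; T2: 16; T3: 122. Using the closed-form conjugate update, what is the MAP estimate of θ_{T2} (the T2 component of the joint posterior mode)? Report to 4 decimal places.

The Dirichlet prior is conjugate to the Multinomial likelihood: each posterior αⱼ = prior αⱼ + observed count nⱼ.
Posterior concentration: (57.3, 17.3, 123.3), total = 197.9.
Joint mode component: (α_{T2}−1)/(Σα−K) = 16.3/194.9 = 0.0836.

0.0836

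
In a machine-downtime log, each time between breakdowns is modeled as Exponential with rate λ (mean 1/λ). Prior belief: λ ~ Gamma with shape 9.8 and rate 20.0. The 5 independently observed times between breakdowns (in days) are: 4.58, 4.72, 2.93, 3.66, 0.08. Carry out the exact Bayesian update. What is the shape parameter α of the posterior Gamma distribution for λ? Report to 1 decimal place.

With a Gamma(shape α, rate β) prior on the exponential rate λ, the posterior after n observations with total T = Σxᵢ is Gamma(α+n, β+T).
Sum of observations T = 15.97 days; n = 5.
Posterior: Gamma(9.8+5, 20.0+15.97) = Gamma(14.8, 35.97).
Posterior α = 14.8.

14.8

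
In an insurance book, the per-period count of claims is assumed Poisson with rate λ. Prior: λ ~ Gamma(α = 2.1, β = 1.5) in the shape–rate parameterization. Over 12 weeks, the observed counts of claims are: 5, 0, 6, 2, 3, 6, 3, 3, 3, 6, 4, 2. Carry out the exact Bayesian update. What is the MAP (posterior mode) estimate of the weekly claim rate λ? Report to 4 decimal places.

3.2667

With a Gamma(shape α, rate β) prior, the Poisson likelihood is conjugate: the posterior is Gamma(α + ΣXᵢ, β + n).
Sum of counts S = 43 over n = 12 weeks.
Posterior: Gamma(α+S, β+n) = Gamma(2.1+43, 1.5+12) = Gamma(45.1, 13.5).
Mode of Gamma(α,β) for α≥1 is (α−1)/β = 44.1/13.5 = 3.2667.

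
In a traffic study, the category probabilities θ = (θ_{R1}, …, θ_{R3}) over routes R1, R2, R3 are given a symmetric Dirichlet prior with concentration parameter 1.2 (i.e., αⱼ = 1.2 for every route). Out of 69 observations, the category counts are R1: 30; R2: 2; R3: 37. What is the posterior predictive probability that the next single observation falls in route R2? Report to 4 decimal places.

0.0441

The Dirichlet prior is conjugate to the Multinomial likelihood: each posterior αⱼ = prior αⱼ + observed count nⱼ.
Posterior concentration: (31.2, 3.2, 38.2), total = 72.6.
P(next = R2 | data) = α_{R2}/Σα = 0.0441.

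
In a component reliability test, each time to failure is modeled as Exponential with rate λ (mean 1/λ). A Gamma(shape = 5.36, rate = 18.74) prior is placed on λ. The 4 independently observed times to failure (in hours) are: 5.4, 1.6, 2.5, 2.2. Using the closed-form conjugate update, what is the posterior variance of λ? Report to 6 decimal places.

With a Gamma(shape α, rate β) prior on the exponential rate λ, the posterior after n observations with total T = Σxᵢ is Gamma(α+n, β+T).
Sum of observations T = 11.7 hours; n = 4.
Posterior: Gamma(5.36+4, 18.74+11.7) = Gamma(9.36, 30.44).
Var = α/β² = 0.010102.

0.010102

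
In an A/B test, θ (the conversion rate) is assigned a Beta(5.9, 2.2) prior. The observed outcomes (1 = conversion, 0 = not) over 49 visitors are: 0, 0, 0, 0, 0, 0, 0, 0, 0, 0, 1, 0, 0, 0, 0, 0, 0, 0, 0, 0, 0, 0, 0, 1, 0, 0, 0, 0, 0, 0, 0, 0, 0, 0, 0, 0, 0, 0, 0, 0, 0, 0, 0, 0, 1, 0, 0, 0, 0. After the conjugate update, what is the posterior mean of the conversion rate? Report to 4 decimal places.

0.1559

The Beta prior is conjugate to a Binomial/Bernoulli likelihood; the update adds successes to α and failures to β.
Posterior: Beta(α+k, β+n−k) = Beta(5.9+3, 2.2+46) = Beta(8.9, 48.2).
Posterior mean = α/(α+β) = 8.9/57.1 = 0.1559.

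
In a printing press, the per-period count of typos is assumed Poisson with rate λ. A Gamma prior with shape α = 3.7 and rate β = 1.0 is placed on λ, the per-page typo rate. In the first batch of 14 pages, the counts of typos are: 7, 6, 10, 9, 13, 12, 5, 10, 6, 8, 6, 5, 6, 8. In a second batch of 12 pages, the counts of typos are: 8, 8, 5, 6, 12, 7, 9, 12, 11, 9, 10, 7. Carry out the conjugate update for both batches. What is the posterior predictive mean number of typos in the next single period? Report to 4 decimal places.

8.1000

With a Gamma(shape α, rate β) prior, the Poisson likelihood is conjugate: the posterior is Gamma(α + ΣXᵢ, β + n).
Batch 1: sum of counts S = 111 over n = 14 pages.
After batch 1: Gamma(α+S, β+n) = Gamma(3.7+111, 1.0+14) = Gamma(114.7, 15.0).
Batch 2: sum of counts S = 104 over n = 12 pages.
After batch 2: Gamma(α+S, β+n) = Gamma(114.7+104, 15.0+12) = Gamma(218.7, 27.0).
The predictive distribution for one future period is NegBinom with mean α/β = 8.1000.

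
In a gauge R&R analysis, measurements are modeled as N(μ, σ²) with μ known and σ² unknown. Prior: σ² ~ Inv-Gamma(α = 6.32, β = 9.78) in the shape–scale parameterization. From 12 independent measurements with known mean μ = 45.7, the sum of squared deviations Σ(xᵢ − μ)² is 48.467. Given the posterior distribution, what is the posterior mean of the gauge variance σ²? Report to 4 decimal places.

With known mean μ and an Inverse-Gamma(α, β) prior on σ², the Normal likelihood is conjugate: posterior is Inv-Gamma(α + n/2, β + Σ(xᵢ−μ)²/2).
Posterior: Inv-Gamma(6.32 + 12/2, 9.78 + 48.467/2) = Inv-Gamma(12.32, 34.0135).
E[σ²|data] = β/(α−1) = 34.0135/11.32 = 3.0047.

3.0047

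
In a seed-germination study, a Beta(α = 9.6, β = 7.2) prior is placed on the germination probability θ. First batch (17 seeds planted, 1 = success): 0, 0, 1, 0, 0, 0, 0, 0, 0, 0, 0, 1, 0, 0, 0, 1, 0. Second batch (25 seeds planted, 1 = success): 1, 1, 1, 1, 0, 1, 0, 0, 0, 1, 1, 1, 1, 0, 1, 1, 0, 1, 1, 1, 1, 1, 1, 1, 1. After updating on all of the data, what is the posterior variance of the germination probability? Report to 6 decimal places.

0.004157

The Beta prior is conjugate to a Binomial/Bernoulli likelihood; the update adds successes to α and failures to β.
After batch 1: Beta(9.6+3, 7.2+14) = Beta(12.6, 21.2).
After batch 2: Beta(12.6+19, 21.2+6) = Beta(31.6, 27.2).
Var = αβ/((α+β)²(α+β+1)) = 31.6·27.2/(58.8²·59.8) = 0.004157.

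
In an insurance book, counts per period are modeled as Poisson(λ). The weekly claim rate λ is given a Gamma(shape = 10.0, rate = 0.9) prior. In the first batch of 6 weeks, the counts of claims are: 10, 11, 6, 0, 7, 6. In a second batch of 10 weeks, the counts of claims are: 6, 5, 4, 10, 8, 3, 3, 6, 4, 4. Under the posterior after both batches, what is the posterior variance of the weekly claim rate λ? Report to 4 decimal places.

0.3606

With a Gamma(shape α, rate β) prior, the Poisson likelihood is conjugate: the posterior is Gamma(α + ΣXᵢ, β + n).
Batch 1: sum of counts S = 40 over n = 6 weeks.
After batch 1: Gamma(α+S, β+n) = Gamma(10.0+40, 0.9+6) = Gamma(50.0, 6.9).
Batch 2: sum of counts S = 53 over n = 10 weeks.
After batch 2: Gamma(α+S, β+n) = Gamma(50.0+53, 6.9+10) = Gamma(103.0, 16.9).
Var = α/β² = 103.0/16.9² = 0.3606.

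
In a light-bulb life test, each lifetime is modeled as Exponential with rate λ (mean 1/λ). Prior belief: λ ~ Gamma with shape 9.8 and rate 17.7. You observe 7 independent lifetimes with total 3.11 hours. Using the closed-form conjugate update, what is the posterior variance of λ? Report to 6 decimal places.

With a Gamma(shape α, rate β) prior on the exponential rate λ, the posterior after n observations with total T = Σxᵢ is Gamma(α+n, β+T).
Posterior: Gamma(9.8+7, 17.7+3.11) = Gamma(16.8, 20.81).
Var = α/β² = 0.038794.

0.038794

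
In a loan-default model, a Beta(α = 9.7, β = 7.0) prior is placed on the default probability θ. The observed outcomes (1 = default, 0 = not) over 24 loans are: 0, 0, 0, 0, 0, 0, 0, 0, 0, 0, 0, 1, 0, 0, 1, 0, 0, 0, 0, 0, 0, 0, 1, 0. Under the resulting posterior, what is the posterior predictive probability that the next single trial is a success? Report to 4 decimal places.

The Beta prior is conjugate to a Binomial/Bernoulli likelihood; the update adds successes to α and failures to β.
Posterior: Beta(α+k, β+n−k) = Beta(9.7+3, 7.0+21) = Beta(12.7, 28.0).
For a single future Bernoulli trial, P(success | data) = α/(α+β) = 0.3120.

0.3120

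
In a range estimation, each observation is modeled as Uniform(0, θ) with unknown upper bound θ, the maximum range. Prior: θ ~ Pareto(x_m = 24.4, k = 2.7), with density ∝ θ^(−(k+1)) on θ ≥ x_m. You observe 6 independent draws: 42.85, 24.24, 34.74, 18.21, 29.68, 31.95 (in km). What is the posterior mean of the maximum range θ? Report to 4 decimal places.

A Pareto(scale x_m, shape k) prior on the upper bound θ of Uniform(0, θ) is conjugate: posterior is Pareto(max(x_m, max xᵢ), k + n).
Sample maximum = 42.85; prior scale x_m = 24.4 → posterior scale = max = 42.85.
Posterior shape = 2.7 + 6 = 8.7.
E[θ|data] = k·x_m/(k−1) = 8.7·42.85/7.7 = 48.4149.

48.4149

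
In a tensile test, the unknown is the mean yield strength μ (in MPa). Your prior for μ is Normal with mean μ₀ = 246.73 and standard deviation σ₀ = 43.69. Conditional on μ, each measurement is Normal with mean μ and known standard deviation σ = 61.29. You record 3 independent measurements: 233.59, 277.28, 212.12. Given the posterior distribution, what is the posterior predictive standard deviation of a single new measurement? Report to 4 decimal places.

67.1759

For Normal data with known variance σ², a Normal(μ₀, σ₀²) prior on μ is conjugate. Posterior precision = 1/σ₀² + n/σ²; posterior mean is the precision-weighted average of μ₀ and x̄.
σ₀² = 43.69² = 1908.8161, σ² = 61.29² = 3756.4641; σ² + n·σ₀² = 3756.4641 + 3·1908.8161 = 9482.9124.
Posterior precision = 1/σ₀² + n/σ² = 1/1908.8161 + 3/3756.4641 = (σ² + n·σ₀²)/(σ₀²σ²) = 9482.9124/(1908.8161·3756.4641); posterior variance σₙ² = σ₀²σ²/(σ² + n·σ₀²) = 1908.8161·3756.4641/9482.9124 = 756.138921.
Predictive variance for one new observation = σₙ² + σ² = 1908.8161·3756.4641/9482.9124 + 3756.4641 = σ²·(σ₀² + 9482.9124)/9482.9124 = 3756.4641·11391.7285/9482.9124 = 4512.603021; SD = √(3756.4641·11391.7285/9482.9124) = 67.1759.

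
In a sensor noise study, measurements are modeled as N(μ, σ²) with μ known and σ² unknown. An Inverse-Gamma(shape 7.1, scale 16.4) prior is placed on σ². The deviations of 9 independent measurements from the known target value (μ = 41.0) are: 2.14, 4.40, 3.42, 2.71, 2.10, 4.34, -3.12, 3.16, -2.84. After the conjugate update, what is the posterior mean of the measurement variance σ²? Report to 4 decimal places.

With known mean μ and an Inverse-Gamma(α, β) prior on σ², the Normal likelihood is conjugate: posterior is Inv-Gamma(α + n/2, β + Σ(xᵢ−μ)²/2).
Σ(xᵢ−μ)² = (2.14)² + (4.40)² + (3.42)² + (2.71)² + (2.10)² + (4.34)² + (-3.12)² + (3.16)² + (-2.84)² = 94.0113.
Posterior: Inv-Gamma(7.1 + 9/2, 16.4 + 94.0113/2) = Inv-Gamma(11.60, 63.40565).
E[σ²|data] = β/(α−1) = 63.40565/10.60 = 5.9817.

5.9817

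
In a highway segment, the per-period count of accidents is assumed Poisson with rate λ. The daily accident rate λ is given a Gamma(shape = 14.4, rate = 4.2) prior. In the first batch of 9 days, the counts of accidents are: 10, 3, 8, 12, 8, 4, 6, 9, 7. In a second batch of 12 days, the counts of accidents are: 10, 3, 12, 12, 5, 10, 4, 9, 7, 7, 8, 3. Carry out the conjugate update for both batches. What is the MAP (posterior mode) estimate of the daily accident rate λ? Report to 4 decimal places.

With a Gamma(shape α, rate β) prior, the Poisson likelihood is conjugate: the posterior is Gamma(α + ΣXᵢ, β + n).
Batch 1: sum of counts S = 67 over n = 9 days.
After batch 1: Gamma(α+S, β+n) = Gamma(14.4+67, 4.2+9) = Gamma(81.4, 13.2).
Batch 2: sum of counts S = 90 over n = 12 days.
After batch 2: Gamma(α+S, β+n) = Gamma(81.4+90, 13.2+12) = Gamma(171.4, 25.2).
Mode of Gamma(α,β) for α≥1 is (α−1)/β = 170.4/25.2 = 6.7619.

6.7619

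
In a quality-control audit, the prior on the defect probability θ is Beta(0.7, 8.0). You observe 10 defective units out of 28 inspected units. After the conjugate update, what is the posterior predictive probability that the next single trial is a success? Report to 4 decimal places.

The Beta prior is conjugate to a Binomial/Bernoulli likelihood; the update adds successes to α and failures to β.
Posterior: Beta(α+k, β+n−k) = Beta(0.7+10, 8.0+18) = Beta(10.7, 26.0).
For a single future Bernoulli trial, P(success | data) = α/(α+β) = 0.2916.

0.2916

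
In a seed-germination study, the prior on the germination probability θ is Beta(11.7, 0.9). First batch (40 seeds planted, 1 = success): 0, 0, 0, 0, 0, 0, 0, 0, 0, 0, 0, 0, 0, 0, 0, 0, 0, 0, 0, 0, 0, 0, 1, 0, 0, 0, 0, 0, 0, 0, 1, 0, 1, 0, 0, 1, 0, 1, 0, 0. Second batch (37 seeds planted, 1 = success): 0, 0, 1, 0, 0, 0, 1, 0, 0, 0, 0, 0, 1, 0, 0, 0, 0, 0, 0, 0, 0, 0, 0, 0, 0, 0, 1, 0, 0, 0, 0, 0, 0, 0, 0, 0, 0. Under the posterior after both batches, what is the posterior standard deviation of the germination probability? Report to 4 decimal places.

0.0443

The Beta prior is conjugate to a Binomial/Bernoulli likelihood; the update adds successes to α and failures to β.
After batch 1: Beta(11.7+5, 0.9+35) = Beta(16.7, 35.9).
After batch 2: Beta(16.7+4, 35.9+33) = Beta(20.7, 68.9).
Var = αβ/((α+β)²(α+β+1)) = 20.7·68.9/(89.6²·90.6) = 0.00196085; SD = √0.00196085 = 0.0443.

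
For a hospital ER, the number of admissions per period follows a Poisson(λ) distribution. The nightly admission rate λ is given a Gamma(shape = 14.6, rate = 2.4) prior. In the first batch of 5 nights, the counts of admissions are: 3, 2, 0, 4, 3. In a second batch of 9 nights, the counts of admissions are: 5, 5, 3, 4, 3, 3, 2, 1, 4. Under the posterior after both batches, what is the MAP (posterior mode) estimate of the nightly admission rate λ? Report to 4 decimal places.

3.3902

With a Gamma(shape α, rate β) prior, the Poisson likelihood is conjugate: the posterior is Gamma(α + ΣXᵢ, β + n).
Batch 1: sum of counts S = 12 over n = 5 nights.
After batch 1: Gamma(α+S, β+n) = Gamma(14.6+12, 2.4+5) = Gamma(26.6, 7.4).
Batch 2: sum of counts S = 30 over n = 9 nights.
After batch 2: Gamma(α+S, β+n) = Gamma(26.6+30, 7.4+9) = Gamma(56.6, 16.4).
Mode of Gamma(α,β) for α≥1 is (α−1)/β = 55.6/16.4 = 3.3902.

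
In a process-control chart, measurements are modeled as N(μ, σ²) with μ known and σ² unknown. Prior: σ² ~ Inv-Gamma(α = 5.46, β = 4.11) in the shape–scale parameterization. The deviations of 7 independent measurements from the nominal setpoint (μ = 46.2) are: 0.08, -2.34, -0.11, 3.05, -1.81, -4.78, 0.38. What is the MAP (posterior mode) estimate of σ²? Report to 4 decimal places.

With known mean μ and an Inverse-Gamma(α, β) prior on σ², the Normal likelihood is conjugate: posterior is Inv-Gamma(α + n/2, β + Σ(xᵢ−μ)²/2).
Σ(xᵢ−μ)² = (0.08)² + (-2.34)² + (-0.11)² + (3.05)² + (-1.81)² + (-4.78)² + (0.38)² = 41.0655.
Posterior: Inv-Gamma(5.46 + 7/2, 4.11 + 41.0655/2) = Inv-Gamma(8.96, 24.64275).
Mode = β/(α+1) = 24.64275/9.96 = 2.4742.

2.4742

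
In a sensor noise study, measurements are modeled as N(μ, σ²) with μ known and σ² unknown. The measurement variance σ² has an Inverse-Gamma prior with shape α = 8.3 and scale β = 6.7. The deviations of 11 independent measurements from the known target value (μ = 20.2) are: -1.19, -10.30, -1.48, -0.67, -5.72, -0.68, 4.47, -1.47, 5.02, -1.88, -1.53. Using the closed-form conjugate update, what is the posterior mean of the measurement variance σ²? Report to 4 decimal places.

With known mean μ and an Inverse-Gamma(α, β) prior on σ², the Normal likelihood is conjugate: posterior is Inv-Gamma(α + n/2, β + Σ(xᵢ−μ)²/2).
Σ(xᵢ−μ)² = (-1.19)² + (-10.30)² + (-1.48)² + (-0.67)² + (-5.72)² + (-0.68)² + (4.47)² + (-1.47)² + (5.02)² + (-1.88)² + (-1.53)² = 196.5437.
Posterior: Inv-Gamma(8.3 + 11/2, 6.7 + 196.5437/2) = Inv-Gamma(13.80, 104.97185).
E[σ²|data] = β/(α−1) = 104.97185/12.80 = 8.2009.

8.2009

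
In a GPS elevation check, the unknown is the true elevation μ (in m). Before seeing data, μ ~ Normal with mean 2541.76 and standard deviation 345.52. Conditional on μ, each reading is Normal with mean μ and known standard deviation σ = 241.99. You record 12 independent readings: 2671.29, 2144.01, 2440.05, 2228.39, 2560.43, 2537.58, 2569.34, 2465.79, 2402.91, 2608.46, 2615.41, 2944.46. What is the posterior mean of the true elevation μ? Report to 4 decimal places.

2516.7010

For Normal data with known variance σ², a Normal(μ₀, σ₀²) prior on μ is conjugate. Posterior precision = 1/σ₀² + n/σ²; posterior mean is the precision-weighted average of μ₀ and x̄.
Σxᵢ = 2671.29 + 2144.01 + 2440.05 + 2228.39 + 2560.43 + 2537.58 + 2569.34 + 2465.79 + 2402.91 + 2608.46 + 2615.41 + 2944.46 = 30188.12, so n·x̄ = 30188.12.
σ₀² = 345.52² = 119384.0704, σ² = 241.99² = 58559.1601; σ² + n·σ₀² = 58559.1601 + 12·119384.0704 = 1491168.0049.
Posterior mean = (μ₀/σ₀² + n·x̄/σ²)/(1/σ₀² + n/σ²) = (σ²·μ₀ + σ₀²·n·x̄)/(σ² + n·σ₀²) = (58559.1601·2541.76 + 119384.0704·30188.12)/1491168.0049 = 3752823974.099424/1491168.0049 = 2516.7010.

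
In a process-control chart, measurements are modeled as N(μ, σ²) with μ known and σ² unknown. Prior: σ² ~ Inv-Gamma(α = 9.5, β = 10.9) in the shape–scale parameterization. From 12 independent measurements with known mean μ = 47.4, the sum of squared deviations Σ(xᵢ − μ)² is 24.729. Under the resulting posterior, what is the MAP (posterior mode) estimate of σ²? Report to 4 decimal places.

With known mean μ and an Inverse-Gamma(α, β) prior on σ², the Normal likelihood is conjugate: posterior is Inv-Gamma(α + n/2, β + Σ(xᵢ−μ)²/2).
Posterior: Inv-Gamma(9.5 + 12/2, 10.9 + 24.729/2) = Inv-Gamma(15.50, 23.2645).
Mode = β/(α+1) = 23.2645/16.50 = 1.4100.

1.4100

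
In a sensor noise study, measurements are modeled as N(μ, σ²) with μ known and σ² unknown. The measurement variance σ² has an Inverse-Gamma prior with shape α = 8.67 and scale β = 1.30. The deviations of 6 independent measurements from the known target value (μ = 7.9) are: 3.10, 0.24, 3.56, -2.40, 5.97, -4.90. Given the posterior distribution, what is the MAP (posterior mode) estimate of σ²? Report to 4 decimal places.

With known mean μ and an Inverse-Gamma(α, β) prior on σ², the Normal likelihood is conjugate: posterior is Inv-Gamma(α + n/2, β + Σ(xᵢ−μ)²/2).
Σ(xᵢ−μ)² = (3.10)² + (0.24)² + (3.56)² + (-2.40)² + (5.97)² + (-4.90)² = 87.7521.
Posterior: Inv-Gamma(8.67 + 6/2, 1.30 + 87.7521/2) = Inv-Gamma(11.67, 45.17605).
Mode = β/(α+1) = 45.17605/12.67 = 3.5656.

3.5656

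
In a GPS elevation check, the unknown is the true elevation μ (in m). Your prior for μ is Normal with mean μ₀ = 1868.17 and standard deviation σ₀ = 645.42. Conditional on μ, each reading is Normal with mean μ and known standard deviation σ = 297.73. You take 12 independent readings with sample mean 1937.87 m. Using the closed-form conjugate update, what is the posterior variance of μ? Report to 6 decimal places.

7258.220307

For Normal data with known variance σ², a Normal(μ₀, σ₀²) prior on μ is conjugate. Posterior precision = 1/σ₀² + n/σ²; posterior mean is the precision-weighted average of μ₀ and x̄.
σ₀² = 645.42² = 416566.9764, σ² = 297.73² = 88643.1529; σ² + n·σ₀² = 88643.1529 + 12·416566.9764 = 5087446.8697.
Posterior precision = 1/σ₀² + n/σ² = 1/416566.9764 + 12/88643.1529 = (σ² + n·σ₀²)/(σ₀²σ²) = 5087446.8697/(416566.9764·88643.1529); posterior variance σₙ² = σ₀²σ²/(σ² + n·σ₀²) = 416566.9764·88643.1529/5087446.8697 = 7258.220307.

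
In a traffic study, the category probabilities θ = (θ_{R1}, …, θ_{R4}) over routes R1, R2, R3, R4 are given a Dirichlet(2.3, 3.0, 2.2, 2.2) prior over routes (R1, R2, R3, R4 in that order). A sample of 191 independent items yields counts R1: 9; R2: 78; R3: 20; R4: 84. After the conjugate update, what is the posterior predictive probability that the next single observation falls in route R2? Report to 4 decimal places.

The Dirichlet prior is conjugate to the Multinomial likelihood: each posterior αⱼ = prior αⱼ + observed count nⱼ.
Posterior concentration: (11.3, 81.0, 22.2, 86.2), total = 200.7.
P(next = R2 | data) = α_{R2}/Σα = 0.4036.

0.4036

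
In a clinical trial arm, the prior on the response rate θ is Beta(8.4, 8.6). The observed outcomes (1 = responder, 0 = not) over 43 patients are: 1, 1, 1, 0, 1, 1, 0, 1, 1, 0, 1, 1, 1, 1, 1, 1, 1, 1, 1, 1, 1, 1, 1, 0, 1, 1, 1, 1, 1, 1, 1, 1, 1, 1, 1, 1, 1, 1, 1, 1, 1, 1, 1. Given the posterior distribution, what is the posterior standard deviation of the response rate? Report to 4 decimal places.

0.0522

The Beta prior is conjugate to a Binomial/Bernoulli likelihood; the update adds successes to α and failures to β.
Posterior: Beta(α+k, β+n−k) = Beta(8.4+39, 8.6+4) = Beta(47.4, 12.6).
Var = αβ/((α+β)²(α+β+1)) = 47.4·12.6/(60.0²·61.0) = 0.00271967; SD = √0.00271967 = 0.0522.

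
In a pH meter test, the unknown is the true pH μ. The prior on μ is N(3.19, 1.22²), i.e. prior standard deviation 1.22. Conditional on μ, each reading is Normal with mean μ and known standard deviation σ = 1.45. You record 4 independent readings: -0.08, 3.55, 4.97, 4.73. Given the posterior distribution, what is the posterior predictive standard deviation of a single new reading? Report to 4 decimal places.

1.5783

For Normal data with known variance σ², a Normal(μ₀, σ₀²) prior on μ is conjugate. Posterior precision = 1/σ₀² + n/σ²; posterior mean is the precision-weighted average of μ₀ and x̄.
σ₀² = 1.22² = 1.4884, σ² = 1.45² = 2.1025; σ² + n·σ₀² = 2.1025 + 4·1.4884 = 8.0561.
Posterior precision = 1/σ₀² + n/σ² = 1/1.4884 + 4/2.1025 = (σ² + n·σ₀²)/(σ₀²σ²) = 8.0561/(1.4884·2.1025); posterior variance σₙ² = σ₀²σ²/(σ² + n·σ₀²) = 1.4884·2.1025/8.0561 = 0.388446.
Predictive variance for one new observation = σₙ² + σ² = 1.4884·2.1025/8.0561 + 2.1025 = σ²·(σ₀² + 8.0561)/8.0561 = 2.1025·9.5445/8.0561 = 2.490946; SD = √(2.1025·9.5445/8.0561) = 1.5783.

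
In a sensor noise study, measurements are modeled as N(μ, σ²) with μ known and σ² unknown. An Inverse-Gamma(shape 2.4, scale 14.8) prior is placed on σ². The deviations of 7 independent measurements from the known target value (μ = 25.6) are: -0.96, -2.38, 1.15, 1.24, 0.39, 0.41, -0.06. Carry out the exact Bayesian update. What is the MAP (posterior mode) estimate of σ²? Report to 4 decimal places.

With known mean μ and an Inverse-Gamma(α, β) prior on σ², the Normal likelihood is conjugate: posterior is Inv-Gamma(α + n/2, β + Σ(xᵢ−μ)²/2).
Σ(xᵢ−μ)² = (-0.96)² + (-2.38)² + (1.15)² + (1.24)² + (0.39)² + (0.41)² + (-0.06)² = 9.7699.
Posterior: Inv-Gamma(2.4 + 7/2, 14.8 + 9.7699/2) = Inv-Gamma(5.90, 19.68495).
Mode = β/(α+1) = 19.68495/6.90 = 2.8529.

2.8529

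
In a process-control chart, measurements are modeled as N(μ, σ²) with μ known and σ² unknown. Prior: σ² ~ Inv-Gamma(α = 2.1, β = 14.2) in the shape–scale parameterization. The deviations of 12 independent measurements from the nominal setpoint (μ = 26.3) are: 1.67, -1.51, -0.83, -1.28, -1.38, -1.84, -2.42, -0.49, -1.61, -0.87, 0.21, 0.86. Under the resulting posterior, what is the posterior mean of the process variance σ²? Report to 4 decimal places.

With known mean μ and an Inverse-Gamma(α, β) prior on σ², the Normal likelihood is conjugate: posterior is Inv-Gamma(α + n/2, β + Σ(xᵢ−μ)²/2).
Σ(xᵢ−μ)² = (1.67)² + (-1.51)² + (-0.83)² + (-1.28)² + (-1.38)² + (-1.84)² + (-2.42)² + (-0.49)² + (-1.61)² + (-0.87)² + (0.21)² + (0.86)² = 22.9155.
Posterior: Inv-Gamma(2.1 + 12/2, 14.2 + 22.9155/2) = Inv-Gamma(8.10, 25.65775).
E[σ²|data] = β/(α−1) = 25.65775/7.10 = 3.6138.

3.6138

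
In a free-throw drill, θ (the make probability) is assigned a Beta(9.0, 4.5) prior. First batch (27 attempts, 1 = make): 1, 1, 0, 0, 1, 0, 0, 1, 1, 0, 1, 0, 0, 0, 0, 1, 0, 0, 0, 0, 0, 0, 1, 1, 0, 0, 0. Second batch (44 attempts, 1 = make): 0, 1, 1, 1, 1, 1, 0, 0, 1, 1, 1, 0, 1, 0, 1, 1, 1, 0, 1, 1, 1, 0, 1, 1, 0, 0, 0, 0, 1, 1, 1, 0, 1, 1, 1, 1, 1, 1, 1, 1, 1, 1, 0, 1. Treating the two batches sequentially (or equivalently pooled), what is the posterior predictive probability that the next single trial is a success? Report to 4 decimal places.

0.5799

The Beta prior is conjugate to a Binomial/Bernoulli likelihood; the update adds successes to α and failures to β.
After batch 1: Beta(9.0+9, 4.5+18) = Beta(18.0, 22.5).
After batch 2: Beta(18.0+31, 22.5+13) = Beta(49.0, 35.5).
For a single future Bernoulli trial, P(success | data) = α/(α+β) = 0.5799.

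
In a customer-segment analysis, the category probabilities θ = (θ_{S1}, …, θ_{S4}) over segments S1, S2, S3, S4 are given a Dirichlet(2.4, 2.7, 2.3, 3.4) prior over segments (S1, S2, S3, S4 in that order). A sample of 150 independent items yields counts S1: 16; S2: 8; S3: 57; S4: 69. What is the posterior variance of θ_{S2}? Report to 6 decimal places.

0.000384

The Dirichlet prior is conjugate to the Multinomial likelihood: each posterior αⱼ = prior αⱼ + observed count nⱼ.
Posterior concentration: (18.4, 10.7, 59.3, 72.4), total = 160.8.
Var[θ_j] = α_j(Σα−α_j)/((Σα)²(Σα+1)) = 10.7·150.1/(160.8²·161.8) = 0.000384.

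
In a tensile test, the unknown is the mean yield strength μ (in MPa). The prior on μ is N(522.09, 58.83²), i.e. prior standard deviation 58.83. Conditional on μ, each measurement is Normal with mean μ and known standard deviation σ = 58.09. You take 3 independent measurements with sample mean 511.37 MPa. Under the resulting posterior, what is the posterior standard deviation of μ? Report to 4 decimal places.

29.1362

For Normal data with known variance σ², a Normal(μ₀, σ₀²) prior on μ is conjugate. Posterior precision = 1/σ₀² + n/σ²; posterior mean is the precision-weighted average of μ₀ and x̄.
σ₀² = 58.83² = 3460.9689, σ² = 58.09² = 3374.4481; σ² + n·σ₀² = 3374.4481 + 3·3460.9689 = 13757.3548.
Posterior precision = 1/σ₀² + n/σ² = 1/3460.9689 + 3/3374.4481 = (σ² + n·σ₀²)/(σ₀²σ²) = 13757.3548/(3460.9689·3374.4481); posterior variance σₙ² = σ₀²σ²/(σ² + n·σ₀²) = 3460.9689·3374.4481/13757.3548 = 848.917550.
Posterior SD = √σₙ² = √(3460.9689·3374.4481/13757.3548) = 29.1362.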